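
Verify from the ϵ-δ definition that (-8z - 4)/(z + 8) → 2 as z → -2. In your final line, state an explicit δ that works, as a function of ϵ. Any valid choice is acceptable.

Let ϵ > 0. We want δ > 0 with 0 < |z + 2| < δ ⇒ |(-8z - 4)/(z + 8) − 2| < ϵ.
Combining over a common denominator, (-8z - 4)/(z + 8) − 2 = [(-8z - 4)·6 − 12·(z + 8)] / [6·(z + 8)] = -60(z + 2) / (6(z + 8)).
So |(-8z - 4)/(z + 8) − 2| = 60|z + 2| / (6·|z + 8|).
Require δ ≤ 3, so |z + 8| ≥ |6| − |z + 2| > 6 − 3 = 3.
Hence |(-8z - 4)/(z + 8) − 2| < 60|z + 2|/(6·3) = (10/3)|z + 2|, which is < ϵ once |z + 2| < (3/10)ϵ.
Take δ = min(3, (3/10)ϵ). Then 0 < |z + 2| < δ forces both bounds, so |(-8z - 4)/(z + 8) − 2| < ϵ.

δ = min(3, (3/10)ϵ)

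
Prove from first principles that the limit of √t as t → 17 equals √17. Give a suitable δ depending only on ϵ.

δ = min(17, √17·ϵ)

Let ϵ > 0. We want δ > 0 such that 0 < |t − 17| < δ implies |√t − √17| < ϵ.
Multiplying by the conjugate, |√t − √17| = |t − 17|/(√t + √17).
Restrict δ ≤ 17 so that |t − 17| < 17 forces t > 0, and then √t + √17 > √17.
Hence |√t − √17| < |t − 17|/√17, which is < ϵ once |t − 17| < √17·ϵ.
Take δ = min(17, √17·ϵ). If 0 < |t − 17| < δ then t > 0 and |√t − √17| < |t − 17|/√17 < ϵ.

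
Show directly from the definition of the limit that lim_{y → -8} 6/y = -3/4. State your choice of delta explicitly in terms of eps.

Fix eps > 0. We seek delta > 0 such that 0 < |y + 8| < delta implies |6/y + 3/4| < eps.
|6/y + 3/4| = 6·|-8 − y|/(8·|y|) = 6|y + 8|/(8|y|).
Require delta ≤ 4 so that |y| > 8 − 4 = 4, hence 8|y| > 32.
Then |6/y + 3/4| < 6|y + 8|/32, which is < eps when |y + 8| < (16/3)eps.
Take delta = min(4, (16/3)eps). Then 0 < |y + 8| < delta gives both |y + 8| < 4 and |y + 8| < (16/3)eps, so |6/y + 3/4| < eps.

delta = min(4, (16/3)eps)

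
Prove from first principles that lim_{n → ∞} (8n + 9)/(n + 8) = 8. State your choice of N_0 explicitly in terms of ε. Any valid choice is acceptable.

Let ε > 0. For n ≥ 1, |(8n + 9)/(n + 8) − 8| = |-55|/((n + 8)) = 55/((n + 8)).
Since n + 8 ≥ n for n ≥ 1, this is ≤ 55/(n) = 55/n.
So |(8n + 9)/(n + 8) − 8| < ε whenever n > 55/ε.
Take N_0 = 55/ε. If n > N_0 then |(8n + 9)/(n + 8) − 8| ≤ 55/n < ε.

N_0 = 55/ε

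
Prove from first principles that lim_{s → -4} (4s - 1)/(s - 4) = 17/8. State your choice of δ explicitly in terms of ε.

δ = min(4, (32/15)ε)

Let ε > 0 be given. We want δ > 0 with 0 < |s + 4| < δ ⇒ |(4s - 1)/(s - 4) − (17/8)| < ε.
Combining over a common denominator, (4s - 1)/(s - 4) − (17/8) = [(4s - 1)·(-8) − (-17)·(s - 4)] / [(-8)·(s - 4)] = -15(s + 4) / ((-8)(s - 4)).
So |(4s - 1)/(s - 4) − (17/8)| = 15|s + 4| / (8·|s − 4|).
Restrict δ ≤ 4. Then |s + 4| < 4 gives |s − 4| = |(s + 4) + (-8)| ≥ 8 − 4 = 4.
Hence |(4s - 1)/(s - 4) − (17/8)| < 15|s + 4|/(8·4) = (15/32)|s + 4|, which is < ε once |s + 4| < (32/15)ε.
Take δ = min(4, (32/15)ε). Then 0 < |s + 4| < δ forces both bounds, so |(4s - 1)/(s - 4) − (17/8)| < ε.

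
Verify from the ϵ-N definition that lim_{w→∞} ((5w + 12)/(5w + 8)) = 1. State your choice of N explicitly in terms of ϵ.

Suppose ϵ > 0. We seek N > 0 such that w > N implies |(5w + 12)/(5w + 8) − 1| < ϵ.
(5w + 12)/(5w + 8) − 1 = (5(5w + 12) − 5(5w + 8)) / (5(5w + 8)) = 20/(5(5w + 8)).
For w > 0 we have 5w + 8 > 5w, so |(5w + 12)/(5w + 8) − 1| = 20/(5(5w + 8)) < 20/(5·5w) = (4/5)/w.
Thus |(5w + 12)/(5w + 8) − 1| < ϵ whenever w > (4/5)/ϵ.
Take N = (4/5)/ϵ. If w > N then |(5w + 12)/(5w + 8) − 1| < (4/5)/w < ϵ.

N = (4/5)/ϵ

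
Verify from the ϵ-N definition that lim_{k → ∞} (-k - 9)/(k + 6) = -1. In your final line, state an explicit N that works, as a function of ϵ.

N = 3/ϵ

Fix ϵ > 0. For k ≥ 1, |(-k - 9)/(k + 6) + 1| = |-3|/((k + 6)) = 3/((k + 6)).
Since k + 6 ≥ k for k ≥ 1, this is ≤ 3/(k) = 3/k.
So |(-k - 9)/(k + 6) + 1| < ϵ whenever k > 3/ϵ.
Take N = 3/ϵ. If k > N then |(-k - 9)/(k + 6) + 1| ≤ 3/k < ϵ.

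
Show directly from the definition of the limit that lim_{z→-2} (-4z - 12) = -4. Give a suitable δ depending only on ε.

Let ε > 0 be given. We need δ > 0 so that 0 < |z + 2| < δ implies |(-4z - 12) + 4| < ε.
Since (-4z - 12) + 4 = -4(z + 2), we have |(-4z - 12) + 4| = 4|z + 2|.
So 4|z + 2| < ε exactly when |z + 2| < ε/4.
Take δ = ε/4. If 0 < |z + 2| < δ then |(-4z - 12) + 4| = 4|z + 2| < 4·(ε/4) = ε.

δ = ε/4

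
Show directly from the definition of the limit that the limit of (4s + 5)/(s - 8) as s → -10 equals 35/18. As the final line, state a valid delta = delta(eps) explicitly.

delta = min(9, (162/37)eps)

Fix eps > 0. We want delta > 0 with 0 < |s + 10| < delta ⇒ |(4s + 5)/(s - 8) − (35/18)| < eps.
Combining over a common denominator, (4s + 5)/(s - 8) − (35/18) = [(4s + 5)·(-18) − (-35)·(s - 8)] / [(-18)·(s - 8)] = -37(s + 10) / ((-18)(s - 8)).
So |(4s + 5)/(s - 8) − (35/18)| = 37|s + 10| / (18·|s − 8|).
Require delta ≤ 9, so |s − 8| ≥ |-18| − |s + 10| > 18 − 9 = 9.
Hence |(4s + 5)/(s - 8) − (35/18)| < 37|s + 10|/(18·9) = (37/162)|s + 10|, which is < eps once |s + 10| < (162/37)eps.
Take delta = min(9, (162/37)eps). Then 0 < |s + 10| < delta forces both bounds, so |(4s + 5)/(s - 8) − (35/18)| < eps.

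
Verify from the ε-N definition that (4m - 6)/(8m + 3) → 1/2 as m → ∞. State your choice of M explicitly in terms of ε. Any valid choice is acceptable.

Fix ε > 0. For m ≥ 1, |(4m - 6)/(8m + 3) − (1/2)| = |-60|/(8(8m + 3)) = 60/(8(8m + 3)).
Since 8m + 3 ≥ 8m for m ≥ 1, this is ≤ 60/(8·8m) = (15/16)/m.
So |(4m - 6)/(8m + 3) − (1/2)| < ε whenever m > (15/16)/ε.
Take M = (15/16)/ε. If m > M then |(4m - 6)/(8m + 3) − (1/2)| ≤ (15/16)/m < ε.

M = (15/16)/ε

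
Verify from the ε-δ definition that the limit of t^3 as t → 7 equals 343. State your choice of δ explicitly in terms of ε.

Fix ε > 0. We seek δ > 0 with 0 < |t − 7| < δ ⇒ |t^3 − 343| < ε.
Factor: t^3 − 343 = (t − 7)(t^2 + 7t + 49), so |t^3 − 343| = |t − 7|·|t^2 + 7t + 49|.
Restrict δ ≤ 1. Then |t − 7| < 1 gives |t| < 8, so by the triangle inequality |t^2 + 7t + 49| ≤ 8^2 + 7·8 + 49 = 169.
Hence |t^3 − 343| ≤ 169|t − 7|, which is < ε once |t − 7| < ε/169.
Take δ = min(1, ε/169). If 0 < |t − 7| < δ then both bounds hold and |t^3 − 343| ≤ 169|t − 7| < 169·(ε/169) = ε.

δ = min(1, ε/169)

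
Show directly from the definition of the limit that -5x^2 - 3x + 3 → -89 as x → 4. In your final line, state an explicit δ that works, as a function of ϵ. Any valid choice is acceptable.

Fix ϵ > 0. We want δ > 0 such that 0 < |x − 4| < δ implies |(-5x^2 - 3x + 3) + 89| < ϵ.
(-5x^2 - 3x + 3) + 89 = -5x^2 - 3x + 92 = (x − 4)(-5x - 23).
So |(-5x^2 - 3x + 3) + 89| = |x − 4|·|-5x - 23|.
Require δ ≤ 2. Then |x − 4| < 2 gives |x| < 6, and by the triangle inequality |-5x - 23| ≤ 5·6 + 23 = 53.
Hence |(-5x^2 - 3x + 3) + 89| ≤ 53|x − 4| < ϵ provided |x − 4| < ϵ/53.
Choosing δ = min(2, ϵ/53) ensures both conditions, hence |(-5x^2 - 3x + 3) + 89| < ϵ.

δ = min(2, ϵ/53)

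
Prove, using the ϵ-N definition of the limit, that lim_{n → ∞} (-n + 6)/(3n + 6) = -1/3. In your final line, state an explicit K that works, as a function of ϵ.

Fix ϵ > 0. For n ≥ 1, |(-n + 6)/(3n + 6) + 1/3| = |24|/(3(3n + 6)) = 24/(3(3n + 6)).
Since 3n + 6 ≥ 3n for n ≥ 1, this is ≤ 24/(3·3n) = (8/3)/n.
So |(-n + 6)/(3n + 6) + 1/3| < ϵ whenever n > (8/3)/ϵ.
Take K = (8/3)/ϵ. If n > K then |(-n + 6)/(3n + 6) + 1/3| ≤ (8/3)/n < ϵ.

K = (8/3)/ϵ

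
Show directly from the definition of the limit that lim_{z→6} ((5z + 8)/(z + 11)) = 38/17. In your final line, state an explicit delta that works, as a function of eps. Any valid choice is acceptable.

Let eps > 0. We want delta > 0 with 0 < |z − 6| < delta ⇒ |(5z + 8)/(z + 11) − (38/17)| < eps.
Combining over a common denominator, (5z + 8)/(z + 11) − (38/17) = [(5z + 8)·17 − 38·(z + 11)] / [17·(z + 11)] = 47(z − 6) / (17(z + 11)).
So |(5z + 8)/(z + 11) − (38/17)| = 47|z − 6| / (17·|z + 11|).
Require delta ≤ 17/2, so |z + 11| ≥ |17| − |z − 6| > 17 − 17/2 = 17/2.
Hence |(5z + 8)/(z + 11) − (38/17)| < 47|z − 6|/(17·(17/2)) = (94/289)|z − 6|, which is < eps once |z − 6| < (289/94)eps.
Take delta = min(17/2, (289/94)eps). Then 0 < |z − 6| < delta forces both bounds, so |(5z + 8)/(z + 11) − (38/17)| < eps.

delta = min(17/2, (289/94)eps)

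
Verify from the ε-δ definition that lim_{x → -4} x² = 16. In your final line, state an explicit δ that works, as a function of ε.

Let ε > 0 be given. We seek δ > 0 with 0 < |x + 4| < δ ⇒ |x² − 16| < ε.
Factor: x² − 16 = (x + 4)(x - 4), so |x² − 16| = |x + 4|·|x - 4|.
Impose δ ≤ 2 so that |x| < 6; then |x - 4| ≤ 10.
Hence |x² − 16| ≤ 10|x + 4|, which is < ε once |x + 4| < ε/10.
Take δ = min(2, ε/10). If 0 < |x + 4| < δ then both bounds hold and |x² − 16| ≤ 10|x + 4| < 10·(ε/10) = ε.

δ = min(2, ε/10)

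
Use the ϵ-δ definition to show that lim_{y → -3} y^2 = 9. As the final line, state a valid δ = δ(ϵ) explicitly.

Let ϵ > 0 be given. We seek δ > 0 with 0 < |y + 3| < δ ⇒ |y^2 − 9| < ϵ.
Factor: y^2 − 9 = (y + 3)(y - 3), so |y^2 − 9| = |y + 3|·|y - 3|.
Impose δ ≤ 2 so that |y| < 5; then |y - 3| ≤ 8.
Hence |y^2 − 9| ≤ 8|y + 3|, which is < ϵ once |y + 3| < ϵ/8.
Take δ = min(2, ϵ/8). If 0 < |y + 3| < δ then both bounds hold and |y^2 − 9| ≤ 8|y + 3| < 8·(ϵ/8) = ϵ.

δ = min(2, ϵ/8)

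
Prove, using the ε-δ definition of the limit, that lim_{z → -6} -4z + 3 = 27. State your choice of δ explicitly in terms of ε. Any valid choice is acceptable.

Fix ε > 0. We need δ > 0 so that 0 < |z + 6| < δ implies |(-4z + 3) − 27| < ε.
|(-4z + 3) − 27| = |-4z - 24| = 4|z + 6|.
So 4|z + 6| < ε exactly when |z + 6| < ε/4.
Take δ = ε/4. If 0 < |z + 6| < δ then |(-4z + 3) − 27| = 4|z + 6| < 4·(ε/4) = ε.

δ = ε/4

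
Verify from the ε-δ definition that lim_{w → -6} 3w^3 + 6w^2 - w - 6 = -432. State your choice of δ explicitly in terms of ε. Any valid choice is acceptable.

δ = min(1, ε/302)

Suppose ε > 0. We want δ > 0 such that 0 < |w + 6| < δ implies |(3w^3 + 6w^2 - w - 6) + 432| < ε.
(3w^3 + 6w^2 - w - 6) + 432 = 3w^3 + 6w^2 - w + 426 = (w + 6)(3w^2 - 12w + 71).
So |(3w^3 + 6w^2 - w - 6) + 432| = |w + 6|·|3w^2 - 12w + 71|.
Require δ ≤ 1. Then |w + 6| < 1 gives |w| < 7, and by the triangle inequality |3w^2 - 12w + 71| ≤ 3·7^2 + 12·7 + 71 = 302.
Hence |(3w^3 + 6w^2 - w - 6) + 432| ≤ 302|w + 6| < ε provided |w + 6| < ε/302.
Take δ = min(1, ε/302). Then 0 < |w + 6| < δ gives both |w + 6| < 1 and |w + 6| < ε/302, so |(3w^3 + 6w^2 - w - 6) + 432| < ε.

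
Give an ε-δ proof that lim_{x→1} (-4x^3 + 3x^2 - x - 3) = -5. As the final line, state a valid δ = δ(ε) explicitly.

δ = min(1, ε/20)

Fix ε > 0. We want δ > 0 such that 0 < |x − 1| < δ implies |(-4x^3 + 3x^2 - x - 3) + 5| < ε.
(-4x^3 + 3x^2 - x - 3) + 5 = -4x^3 + 3x^2 - x + 2 = (x − 1)(-4x^2 - x - 2).
So |(-4x^3 + 3x^2 - x - 3) + 5| = |x − 1|·|-4x^2 - x - 2|.
Require δ ≤ 1. Then |x − 1| < 1 gives |x| < 2, and by the triangle inequality |-4x^2 - x - 2| ≤ 4·2^2 + 2 + 2 = 20.
Hence |(-4x^3 + 3x^2 - x - 3) + 5| ≤ 20|x − 1| < ε provided |x − 1| < ε/20.
Choosing δ = min(1, ε/20) ensures both conditions, hence |(-4x^3 + 3x^2 - x - 3) + 5| < ε.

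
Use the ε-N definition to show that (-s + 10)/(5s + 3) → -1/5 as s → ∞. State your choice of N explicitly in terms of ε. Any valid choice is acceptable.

Let ε > 0. We seek N > 0 such that s > N implies |(-s + 10)/(5s + 3) + 1/5| < ε.
(-s + 10)/(5s + 3) + 1/5 = (5(-s + 10) − (-1)(5s + 3)) / (5(5s + 3)) = 53/(5(5s + 3)).
For s > 0 we have 5s + 3 > 5s, so |(-s + 10)/(5s + 3) + 1/5| = 53/(5(5s + 3)) < 53/(5·5s) = (53/25)/s.
Thus |(-s + 10)/(5s + 3) + 1/5| < ε whenever s > (53/25)/ε.
Take N = (53/25)/ε. If s > N then |(-s + 10)/(5s + 3) + 1/5| < (53/25)/s < ε.

N = (53/25)/ε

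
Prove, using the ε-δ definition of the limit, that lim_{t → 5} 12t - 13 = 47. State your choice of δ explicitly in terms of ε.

Fix ε > 0. We need δ > 0 so that 0 < |t − 5| < δ implies |(12t - 13) − 47| < ε.
Since (12t - 13) − 47 = 12(t − 5), we have |(12t - 13) − 47| = 12|t − 5|.
Thus it suffices that |t − 5| < ε/12.
Choosing δ = ε/12 gives |(12t - 13) − 47| = 12|t − 5| < ε whenever |t − 5| < δ.

δ = ε/12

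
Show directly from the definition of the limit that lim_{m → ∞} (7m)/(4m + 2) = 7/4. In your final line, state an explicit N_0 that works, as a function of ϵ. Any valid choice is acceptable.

Let ϵ > 0. For m ≥ 1, |(7m)/(4m + 2) − (7/4)| = |-14|/(4(4m + 2)) = 14/(4(4m + 2)).
Since 4m + 2 ≥ 4m for m ≥ 1, this is ≤ 14/(4·4m) = (7/8)/m.
So |(7m)/(4m + 2) − (7/4)| < ϵ whenever m > (7/8)/ϵ.
Take N_0 = (7/8)/ϵ. If m > N_0 then |(7m)/(4m + 2) − (7/4)| ≤ (7/8)/m < ϵ.

N_0 = (7/8)/ϵ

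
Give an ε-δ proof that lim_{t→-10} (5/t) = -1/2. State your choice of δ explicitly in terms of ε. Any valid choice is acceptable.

Let ε > 0. We seek δ > 0 such that 0 < |t + 10| < δ implies |5/t + 1/2| < ε.
|5/t + 1/2| = 5·|-10 − t|/(10·|t|) = 5|t + 10|/(10|t|).
Restrict δ ≤ 5. Then |t + 10| < 5 gives |t| > 5, so 10|t| > 50.
Then |5/t + 1/2| < 5|t + 10|/50, which is < ε when |t + 10| < 10ε.
Take δ = min(5, 10ε). Then 0 < |t + 10| < δ gives both |t + 10| < 5 and |t + 10| < 10ε, so |5/t + 1/2| < ε.

δ = min(5, 10ε)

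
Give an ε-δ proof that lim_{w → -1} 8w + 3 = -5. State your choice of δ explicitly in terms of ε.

δ = ε/8

Fix ε > 0. We need δ > 0 so that 0 < |w + 1| < δ implies |(8w + 3) + 5| < ε.
|(8w + 3) + 5| = |8w + 8| = 8|w + 1|.
So 8|w + 1| < ε exactly when |w + 1| < ε/8.
Take δ = ε/8. If 0 < |w + 1| < δ then |(8w + 3) + 5| = 8|w + 1| < 8·(ε/8) = ε.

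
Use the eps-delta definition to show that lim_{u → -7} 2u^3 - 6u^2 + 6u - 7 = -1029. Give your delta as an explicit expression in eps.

delta = min(1, eps/434)

Let eps > 0. We want delta > 0 such that 0 < |u + 7| < delta implies |(2u^3 - 6u^2 + 6u - 7) + 1029| < eps.
(2u^3 - 6u^2 + 6u - 7) + 1029 = 2u^3 - 6u^2 + 6u + 1022 = (u + 7)(2u^2 - 20u + 146).
So |(2u^3 - 6u^2 + 6u - 7) + 1029| = |u + 7|·|2u^2 - 20u + 146|.
Assume first that |u + 7| < 1, so |u| < 8. Then |2u^2 - 20u + 146| ≤ 2·8^2 + 20·8 + 146 = 434.
Hence |(2u^3 - 6u^2 + 6u - 7) + 1029| ≤ 434|u + 7| < eps provided |u + 7| < eps/434.
Take delta = min(1, eps/434). Then 0 < |u + 7| < delta gives both |u + 7| < 1 and |u + 7| < eps/434, so |(2u^3 - 6u^2 + 6u - 7) + 1029| < eps.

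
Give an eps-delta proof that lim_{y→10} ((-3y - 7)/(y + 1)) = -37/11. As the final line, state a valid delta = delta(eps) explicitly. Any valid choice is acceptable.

Fix eps > 0. We want delta > 0 with 0 < |y − 10| < delta ⇒ |(-3y - 7)/(y + 1) + 37/11| < eps.
Combining over a common denominator, (-3y - 7)/(y + 1) + 37/11 = [(-3y - 7)·11 − (-37)·(y + 1)] / [11·(y + 1)] = 4(y − 10) / (11(y + 1)).
So |(-3y - 7)/(y + 1) + 37/11| = 4|y − 10| / (11·|y + 1|).
Restrict delta ≤ 11/2. Then |y − 10| < 11/2 gives |y + 1| = |(y − 10) + 11| ≥ 11 − 11/2 = 11/2.
Hence |(-3y - 7)/(y + 1) + 37/11| < 4|y − 10|/(11·(11/2)) = (8/121)|y − 10|, which is < eps once |y − 10| < (121/8)eps.
Take delta = min(11/2, (121/8)eps). Then 0 < |y − 10| < delta forces both bounds, so |(-3y - 7)/(y + 1) + 37/11| < eps.

delta = min(11/2, (121/8)eps)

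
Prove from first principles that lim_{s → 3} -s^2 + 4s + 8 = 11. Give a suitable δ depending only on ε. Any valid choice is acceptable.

δ = min(2, ε/6)

Fix ε > 0. We want δ > 0 such that 0 < |s − 3| < δ implies |(-s^2 + 4s + 8) − 11| < ε.
(-s^2 + 4s + 8) − 11 = -s^2 + 4s - 3 = (s − 3)(-s + 1).
So |(-s^2 + 4s + 8) − 11| = |s − 3|·|-s + 1|.
Require δ ≤ 2. Then |s − 3| < 2 gives |s| < 5, and by the triangle inequality |-s + 1| ≤ 5 + 1 = 6.
Hence |(-s^2 + 4s + 8) − 11| ≤ 6|s − 3| < ε provided |s − 3| < ε/6.
Choosing δ = min(2, ε/6) ensures both conditions, hence |(-s^2 + 4s + 8) − 11| < ε.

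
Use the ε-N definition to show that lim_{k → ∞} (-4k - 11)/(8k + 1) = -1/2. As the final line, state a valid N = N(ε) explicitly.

N = (21/16)/ε

Suppose ε > 0. For k ≥ 1, |(-4k - 11)/(8k + 1) + 1/2| = |-84|/(8(8k + 1)) = 84/(8(8k + 1)).
Since 8k + 1 ≥ 8k for k ≥ 1, this is ≤ 84/(8·8k) = (21/16)/k.
So |(-4k - 11)/(8k + 1) + 1/2| < ε whenever k > (21/16)/ε.
Take N = (21/16)/ε. If k > N then |(-4k - 11)/(8k + 1) + 1/2| ≤ (21/16)/k < ε.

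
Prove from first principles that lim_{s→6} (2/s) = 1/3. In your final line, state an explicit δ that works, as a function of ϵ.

δ = min(3, 9ϵ)

Let ϵ > 0. We seek δ > 0 such that 0 < |s − 6| < δ implies |2/s − (1/3)| < ϵ.
|2/s − (1/3)| = 2·|6 − s|/(6·|s|) = 2|s − 6|/(6|s|).
Restrict δ ≤ 3. Then |s − 6| < 3 gives |s| > 3, so 6|s| > 18.
Then |2/s − (1/3)| < 2|s − 6|/18, which is < ϵ when |s − 6| < 9ϵ.
Take δ = min(3, 9ϵ). Then 0 < |s − 6| < δ gives both |s − 6| < 3 and |s − 6| < 9ϵ, so |2/s − (1/3)| < ϵ.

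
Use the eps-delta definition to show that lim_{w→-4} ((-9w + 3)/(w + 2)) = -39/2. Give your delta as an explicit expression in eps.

delta = min(1, (2/21)eps)

Fix eps > 0. We want delta > 0 with 0 < |w + 4| < delta ⇒ |(-9w + 3)/(w + 2) + 39/2| < eps.
Combining over a common denominator, (-9w + 3)/(w + 2) + 39/2 = [(-9w + 3)·(-2) − 39·(w + 2)] / [(-2)·(w + 2)] = -21(w + 4) / ((-2)(w + 2)).
So |(-9w + 3)/(w + 2) + 39/2| = 21|w + 4| / (2·|w + 2|).
Restrict delta ≤ 1. Then |w + 4| < 1 gives |w + 2| = |(w + 4) + (-2)| ≥ 2 − 1 = 1.
Hence |(-9w + 3)/(w + 2) + 39/2| < 21|w + 4|/(2·1) = (21/2)|w + 4|, which is < eps once |w + 4| < (2/21)eps.
Take delta = min(1, (2/21)eps). Then 0 < |w + 4| < delta forces both bounds, so |(-9w + 3)/(w + 2) + 39/2| < eps.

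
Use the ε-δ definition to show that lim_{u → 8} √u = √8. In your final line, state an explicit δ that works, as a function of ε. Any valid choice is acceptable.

Fix ε > 0. We want δ > 0 such that 0 < |u − 8| < δ implies |√u − √8| < ε.
Multiplying by the conjugate, |√u − √8| = |u − 8|/(√u + √8).
Restrict δ ≤ 8 so that |u − 8| < 8 forces u > 0, and then √u + √8 > √8.
Hence |√u − √8| < |u − 8|/√8, which is < ε once |u − 8| < √8·ε.
Take δ = min(8, √8·ε). If 0 < |u − 8| < δ then u > 0 and |√u − √8| < |u − 8|/√8 < ε.

δ = min(8, √8·ε)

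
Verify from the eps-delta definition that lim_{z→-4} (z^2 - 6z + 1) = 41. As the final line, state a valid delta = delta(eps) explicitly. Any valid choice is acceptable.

delta = min(1, eps/15)

Let eps > 0 be given. We want delta > 0 such that 0 < |z + 4| < delta implies |(z^2 - 6z + 1) − 41| < eps.
(z^2 - 6z + 1) − 41 = z^2 - 6z - 40 = (z + 4)(z - 10).
So |(z^2 - 6z + 1) − 41| = |z + 4|·|z - 10|.
Require delta ≤ 1. Then |z + 4| < 1 gives |z| < 5, and by the triangle inequality |z - 10| ≤ 5 + 10 = 15.
Hence |(z^2 - 6z + 1) − 41| ≤ 15|z + 4| < eps provided |z + 4| < eps/15.
Choosing delta = min(1, eps/15) ensures both conditions, hence |(z^2 - 6z + 1) − 41| < eps.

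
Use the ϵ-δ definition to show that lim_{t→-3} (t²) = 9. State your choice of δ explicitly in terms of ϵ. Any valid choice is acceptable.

δ = min(1, ϵ/7)

Let ϵ > 0. We seek δ > 0 with 0 < |t + 3| < δ ⇒ |t² − 9| < ϵ.
Factor: t² − 9 = (t + 3)(t - 3), so |t² − 9| = |t + 3|·|t - 3|.
Impose δ ≤ 1 so that |t| < 4; then |t - 3| ≤ 7.
Hence |t² − 9| ≤ 7|t + 3|, which is < ϵ once |t + 3| < ϵ/7.
Take δ = min(1, ϵ/7). If 0 < |t + 3| < δ then both bounds hold and |t² − 9| ≤ 7|t + 3| < 7·(ϵ/7) = ϵ.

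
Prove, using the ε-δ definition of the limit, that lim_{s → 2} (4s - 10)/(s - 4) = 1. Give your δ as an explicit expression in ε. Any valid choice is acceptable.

Fix ε > 0. We want δ > 0 with 0 < |s − 2| < δ ⇒ |(4s - 10)/(s - 4) − 1| < ε.
Combining over a common denominator, (4s - 10)/(s - 4) − 1 = [(4s - 10)·(-2) − (-2)·(s - 4)] / [(-2)·(s - 4)] = -6(s − 2) / ((-2)(s - 4)).
So |(4s - 10)/(s - 4) − 1| = 6|s − 2| / (2·|s − 4|).
Restrict δ ≤ 1. Then |s − 2| < 1 gives |s − 4| = |(s − 2) + (-2)| ≥ 2 − 1 = 1.
Hence |(4s - 10)/(s - 4) − 1| < 6|s − 2|/(2·1) = 3|s − 2|, which is < ε once |s − 2| < (1/3)ε.
Take δ = min(1, (1/3)ε). Then 0 < |s − 2| < δ forces both bounds, so |(4s - 10)/(s - 4) − 1| < ε.

δ = min(1, (1/3)ε)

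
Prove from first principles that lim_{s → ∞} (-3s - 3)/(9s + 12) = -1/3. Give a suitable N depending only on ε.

Fix ε > 0. We seek N > 0 such that s > N implies |(-3s - 3)/(9s + 12) + 1/3| < ε.
(-3s - 3)/(9s + 12) + 1/3 = (9(-3s - 3) − (-3)(9s + 12)) / (9(9s + 12)) = 9/(9(9s + 12)).
For s > 0 we have 9s + 12 > 9s, so |(-3s - 3)/(9s + 12) + 1/3| = 9/(9(9s + 12)) < 9/(9·9s) = (1/9)/s.
Thus |(-3s - 3)/(9s + 12) + 1/3| < ε whenever s > (1/9)/ε.
Take N = (1/9)/ε. If s > N then |(-3s - 3)/(9s + 12) + 1/3| < (1/9)/s < ε.

N = (1/9)/ε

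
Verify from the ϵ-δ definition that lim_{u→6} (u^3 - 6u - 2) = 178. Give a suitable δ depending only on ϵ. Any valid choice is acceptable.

Let ϵ > 0 be given. We want δ > 0 such that 0 < |u − 6| < δ implies |(u^3 - 6u - 2) − 178| < ϵ.
(u^3 - 6u - 2) − 178 = u^3 - 6u - 180 = (u − 6)(u^2 + 6u + 30).
So |(u^3 - 6u - 2) − 178| = |u − 6|·|u^2 + 6u + 30|.
Require δ ≤ 1. Then |u − 6| < 1 gives |u| < 7, and by the triangle inequality |u^2 + 6u + 30| ≤ 7^2 + 6·7 + 30 = 121.
Hence |(u^3 - 6u - 2) − 178| ≤ 121|u − 6| < ϵ provided |u − 6| < ϵ/121.
Take δ = min(1, ϵ/121). Then 0 < |u − 6| < δ gives both |u − 6| < 1 and |u − 6| < ϵ/121, so |(u^3 - 6u - 2) − 178| < ϵ.

δ = min(1, ϵ/121)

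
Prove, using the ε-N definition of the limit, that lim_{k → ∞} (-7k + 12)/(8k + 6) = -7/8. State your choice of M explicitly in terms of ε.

M = (69/32)/ε

Suppose ε > 0. For k ≥ 1, |(-7k + 12)/(8k + 6) + 7/8| = |138|/(8(8k + 6)) = 138/(8(8k + 6)).
Since 8k + 6 ≥ 8k for k ≥ 1, this is ≤ 138/(8·8k) = (69/32)/k.
So |(-7k + 12)/(8k + 6) + 7/8| < ε whenever k > (69/32)/ε.
Take M = (69/32)/ε. If k > M then |(-7k + 12)/(8k + 6) + 7/8| ≤ (69/32)/k < ε.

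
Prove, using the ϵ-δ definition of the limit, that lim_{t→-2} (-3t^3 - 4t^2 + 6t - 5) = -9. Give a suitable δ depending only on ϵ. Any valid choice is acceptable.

δ = min(1, ϵ/35)

Suppose ϵ > 0. We want δ > 0 such that 0 < |t + 2| < δ implies |(-3t^3 - 4t^2 + 6t - 5) + 9| < ϵ.
(-3t^3 - 4t^2 + 6t - 5) + 9 = -3t^3 - 4t^2 + 6t + 4 = (t + 2)(-3t^2 + 2t + 2).
So |(-3t^3 - 4t^2 + 6t - 5) + 9| = |t + 2|·|-3t^2 + 2t + 2|.
Require δ ≤ 1. Then |t + 2| < 1 gives |t| < 3, and by the triangle inequality |-3t^2 + 2t + 2| ≤ 3·3^2 + 2·3 + 2 = 35.
Hence |(-3t^3 - 4t^2 + 6t - 5) + 9| ≤ 35|t + 2| < ϵ provided |t + 2| < ϵ/35.
Choosing δ = min(1, ϵ/35) ensures both conditions, hence |(-3t^3 - 4t^2 + 6t - 5) + 9| < ϵ.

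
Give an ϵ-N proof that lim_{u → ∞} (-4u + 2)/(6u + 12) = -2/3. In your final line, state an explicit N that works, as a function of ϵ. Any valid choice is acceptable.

Let ϵ > 0 be given. We seek N > 0 such that u > N implies |(-4u + 2)/(6u + 12) + 2/3| < ϵ.
(-4u + 2)/(6u + 12) + 2/3 = (6(-4u + 2) − (-4)(6u + 12)) / (6(6u + 12)) = 60/(6(6u + 12)).
For u > 0 we have 6u + 12 > 6u, so |(-4u + 2)/(6u + 12) + 2/3| = 60/(6(6u + 12)) < 60/(6·6u) = (5/3)/u.
Thus |(-4u + 2)/(6u + 12) + 2/3| < ϵ whenever u > (5/3)/ϵ.
Take N = (5/3)/ϵ. If u > N then |(-4u + 2)/(6u + 12) + 2/3| < (5/3)/u < ϵ.

N = (5/3)/ϵ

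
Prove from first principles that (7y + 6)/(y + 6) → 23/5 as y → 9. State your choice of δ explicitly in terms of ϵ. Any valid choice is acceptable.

δ = min(15/2, (25/8)ϵ)

Fix ϵ > 0. We want δ > 0 with 0 < |y − 9| < δ ⇒ |(7y + 6)/(y + 6) − (23/5)| < ϵ.
Combining over a common denominator, (7y + 6)/(y + 6) − (23/5) = [(7y + 6)·15 − 69·(y + 6)] / [15·(y + 6)] = 36(y − 9) / (15(y + 6)).
So |(7y + 6)/(y + 6) − (23/5)| = 36|y − 9| / (15·|y + 6|).
Require δ ≤ 15/2, so |y + 6| ≥ |15| − |y − 9| > 15 − 15/2 = 15/2.
Hence |(7y + 6)/(y + 6) − (23/5)| < 36|y − 9|/(15·(15/2)) = (8/25)|y − 9|, which is < ϵ once |y − 9| < (25/8)ϵ.
Take δ = min(15/2, (25/8)ϵ). Then 0 < |y − 9| < δ forces both bounds, so |(7y + 6)/(y + 6) − (23/5)| < ϵ.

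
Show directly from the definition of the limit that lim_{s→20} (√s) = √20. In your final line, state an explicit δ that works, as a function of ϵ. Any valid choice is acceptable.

Let ϵ > 0 be given. We want δ > 0 such that 0 < |s − 20| < δ implies |√s − √20| < ϵ.
Rationalise: √s − √20 = (s − 20)/(√s + √20), so |√s − √20| = |s − 20|/(√s + √20).
Restrict δ ≤ 20 so that |s − 20| < 20 forces s > 0, and then √s + √20 > √20.
Hence |√s − √20| < |s − 20|/√20, which is < ϵ once |s − 20| < √20·ϵ.
Take δ = min(20, √20·ϵ). If 0 < |s − 20| < δ then s > 0 and |√s − √20| < |s − 20|/√20 < ϵ.

δ = min(20, √20·ϵ)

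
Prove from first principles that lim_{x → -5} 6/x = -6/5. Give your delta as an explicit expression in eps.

Let eps > 0. We seek delta > 0 such that 0 < |x + 5| < delta implies |6/x + 6/5| < eps.
|6/x + 6/5| = 6·|-5 − x|/(5·|x|) = 6|x + 5|/(5|x|).
Require delta ≤ 5/2 so that |x| > 5 − 5/2 = 5/2, hence 5|x| > 25/2.
Then |6/x + 6/5| < 6|x + 5|/(25/2), which is < eps when |x + 5| < (25/12)eps.
Take delta = min(5/2, (25/12)eps). Then 0 < |x + 5| < delta gives both |x + 5| < 5/2 and |x + 5| < (25/12)eps, so |6/x + 6/5| < eps.

delta = min(5/2, (25/12)eps)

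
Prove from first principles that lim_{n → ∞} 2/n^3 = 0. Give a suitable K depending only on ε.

Let ε > 0 be given. For n ≥ 1, |2/n^3 − 0| = 2/n^3.
2/n^3 < ε ⇔ n^3 > 2/ε ⇔ n > (2/ε)^{1/3}.
Take K = (2/ε)^{1/3}. Then n > K implies 2/n^3 < ε.

K = (2/ε)^{1/3}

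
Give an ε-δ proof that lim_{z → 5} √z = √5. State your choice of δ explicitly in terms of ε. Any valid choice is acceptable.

Let ε > 0. We want δ > 0 such that 0 < |z − 5| < δ implies |√z − √5| < ε.
Rationalise: √z − √5 = (z − 5)/(√z + √5), so |√z − √5| = |z − 5|/(√z + √5).
Restrict δ ≤ 5 so that |z − 5| < 5 forces z > 0, and then √z + √5 > √5.
Hence |√z − √5| < |z − 5|/√5, which is < ε once |z − 5| < √5·ε.
Take δ = min(5, √5·ε). If 0 < |z − 5| < δ then z > 0 and |√z − √5| < |z − 5|/√5 < ε.

δ = min(5, √5·ε)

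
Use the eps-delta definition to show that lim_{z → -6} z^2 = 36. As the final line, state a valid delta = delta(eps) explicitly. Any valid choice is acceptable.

delta = min(2, eps/14)

Let eps > 0. We seek delta > 0 with 0 < |z + 6| < delta ⇒ |z^2 − 36| < eps.
Factor: z^2 − 36 = (z + 6)(z - 6), so |z^2 − 36| = |z + 6|·|z - 6|.
Restrict delta ≤ 2. Then |z + 6| < 2 gives |z| < 8, so by the triangle inequality |z - 6| ≤ 8 + 6 = 14.
Hence |z^2 − 36| ≤ 14|z + 6|, which is < eps once |z + 6| < eps/14.
Take delta = min(2, eps/14). If 0 < |z + 6| < delta then both bounds hold and |z^2 − 36| ≤ 14|z + 6| < 14·(eps/14) = eps.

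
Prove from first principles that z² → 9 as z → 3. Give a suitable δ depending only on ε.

δ = min(1, ε/7)

Let ε > 0. We seek δ > 0 with 0 < |z − 3| < δ ⇒ |z² − 9| < ε.
Factor: z² − 9 = (z − 3)(z + 3), so |z² − 9| = |z − 3|·|z + 3|.
Impose δ ≤ 1 so that |z| < 4; then |z + 3| ≤ 7.
Hence |z² − 9| ≤ 7|z − 3|, which is < ε once |z − 3| < ε/7.
Take δ = min(1, ε/7). If 0 < |z − 3| < δ then both bounds hold and |z² − 9| ≤ 7|z − 3| < 7·(ε/7) = ε.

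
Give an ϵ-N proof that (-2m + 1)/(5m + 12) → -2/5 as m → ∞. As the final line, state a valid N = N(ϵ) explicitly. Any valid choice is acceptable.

N = (29/25)/ϵ

Fix ϵ > 0. For m ≥ 1, |(-2m + 1)/(5m + 12) + 2/5| = |29|/(5(5m + 12)) = 29/(5(5m + 12)).
Since 5m + 12 ≥ 5m for m ≥ 1, this is ≤ 29/(5·5m) = (29/25)/m.
So |(-2m + 1)/(5m + 12) + 2/5| < ϵ whenever m > (29/25)/ϵ.
Take N = (29/25)/ϵ. If m > N then |(-2m + 1)/(5m + 12) + 2/5| ≤ (29/25)/m < ϵ.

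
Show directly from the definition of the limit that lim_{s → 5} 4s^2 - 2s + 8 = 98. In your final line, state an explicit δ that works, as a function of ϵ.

Let ϵ > 0. We want δ > 0 such that 0 < |s − 5| < δ implies |(4s^2 - 2s + 8) − 98| < ϵ.
(4s^2 - 2s + 8) − 98 = 4s^2 - 2s - 90 = (s − 5)(4s + 18).
So |(4s^2 - 2s + 8) − 98| = |s − 5|·|4s + 18|.
Require δ ≤ 1. Then |s − 5| < 1 gives |s| < 6, and by the triangle inequality |4s + 18| ≤ 4·6 + 18 = 42.
Hence |(4s^2 - 2s + 8) − 98| ≤ 42|s − 5| < ϵ provided |s − 5| < ϵ/42.
Take δ = min(1, ϵ/42). Then 0 < |s − 5| < δ gives both |s − 5| < 1 and |s − 5| < ϵ/42, so |(4s^2 - 2s + 8) − 98| < ϵ.

δ = min(1, ϵ/42)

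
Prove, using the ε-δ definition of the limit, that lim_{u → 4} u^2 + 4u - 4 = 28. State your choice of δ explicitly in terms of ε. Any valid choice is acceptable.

Fix ε > 0. We want δ > 0 such that 0 < |u − 4| < δ implies |(u^2 + 4u - 4) − 28| < ε.
(u^2 + 4u - 4) − 28 = u^2 + 4u - 32 = (u − 4)(u + 8).
So |(u^2 + 4u - 4) − 28| = |u − 4|·|u + 8|.
Require δ ≤ 1. Then |u − 4| < 1 gives |u| < 5, and by the triangle inequality |u + 8| ≤ 5 + 8 = 13.
Hence |(u^2 + 4u - 4) − 28| ≤ 13|u − 4| < ε provided |u − 4| < ε/13.
Choosing δ = min(1, ε/13) ensures both conditions, hence |(u^2 + 4u - 4) − 28| < ε.

δ = min(1, ε/13)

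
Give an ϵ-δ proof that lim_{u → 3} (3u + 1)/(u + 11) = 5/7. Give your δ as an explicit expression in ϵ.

Suppose ϵ > 0. We want δ > 0 with 0 < |u − 3| < δ ⇒ |(3u + 1)/(u + 11) − (5/7)| < ϵ.
Combining over a common denominator, (3u + 1)/(u + 11) − (5/7) = [(3u + 1)·14 − 10·(u + 11)] / [14·(u + 11)] = 32(u − 3) / (14(u + 11)).
So |(3u + 1)/(u + 11) − (5/7)| = 32|u − 3| / (14·|u + 11|).
Restrict δ ≤ 7. Then |u − 3| < 7 gives |u + 11| = |(u − 3) + 14| ≥ 14 − 7 = 7.
Hence |(3u + 1)/(u + 11) − (5/7)| < 32|u − 3|/(14·7) = (16/49)|u − 3|, which is < ϵ once |u − 3| < (49/16)ϵ.
Take δ = min(7, (49/16)ϵ). Then 0 < |u − 3| < δ forces both bounds, so |(3u + 1)/(u + 11) − (5/7)| < ϵ.

δ = min(7, (49/16)ϵ)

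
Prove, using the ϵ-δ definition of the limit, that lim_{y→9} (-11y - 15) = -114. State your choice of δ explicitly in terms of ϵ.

δ = ϵ/11

Let ϵ > 0. We need δ > 0 so that 0 < |y − 9| < δ implies |(-11y - 15) + 114| < ϵ.
|(-11y - 15) + 114| = |-11y + 99| = 11|y − 9|.
Thus it suffices that |y − 9| < ϵ/11.
Take δ = ϵ/11. If 0 < |y − 9| < δ then |(-11y - 15) + 114| = 11|y − 9| < 11·(ϵ/11) = ϵ.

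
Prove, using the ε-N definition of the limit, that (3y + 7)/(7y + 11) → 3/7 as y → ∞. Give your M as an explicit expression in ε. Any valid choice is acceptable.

M = (16/49)/ε

Suppose ε > 0. We seek M > 0 such that y > M implies |(3y + 7)/(7y + 11) − (3/7)| < ε.
(3y + 7)/(7y + 11) − (3/7) = (7(3y + 7) − 3(7y + 11)) / (7(7y + 11)) = 16/(7(7y + 11)).
For y > 0 we have 7y + 11 > 7y, so |(3y + 7)/(7y + 11) − (3/7)| = 16/(7(7y + 11)) < 16/(7·7y) = (16/49)/y.
Thus |(3y + 7)/(7y + 11) − (3/7)| < ε whenever y > (16/49)/ε.
Take M = (16/49)/ε. If y > M then |(3y + 7)/(7y + 11) − (3/7)| < (16/49)/y < ε.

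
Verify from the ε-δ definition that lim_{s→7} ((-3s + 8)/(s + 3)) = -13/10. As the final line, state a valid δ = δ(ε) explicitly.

δ = min(5, (50/17)ε)

Fix ε > 0. We want δ > 0 with 0 < |s − 7| < δ ⇒ |(-3s + 8)/(s + 3) + 13/10| < ε.
Combining over a common denominator, (-3s + 8)/(s + 3) + 13/10 = [(-3s + 8)·10 − (-13)·(s + 3)] / [10·(s + 3)] = -17(s − 7) / (10(s + 3)).
So |(-3s + 8)/(s + 3) + 13/10| = 17|s − 7| / (10·|s + 3|).
Restrict δ ≤ 5. Then |s − 7| < 5 gives |s + 3| = |(s − 7) + 10| ≥ 10 − 5 = 5.
Hence |(-3s + 8)/(s + 3) + 13/10| < 17|s − 7|/(10·5) = (17/50)|s − 7|, which is < ε once |s − 7| < (50/17)ε.
Take δ = min(5, (50/17)ε). Then 0 < |s − 7| < δ forces both bounds, so |(-3s + 8)/(s + 3) + 13/10| < ε.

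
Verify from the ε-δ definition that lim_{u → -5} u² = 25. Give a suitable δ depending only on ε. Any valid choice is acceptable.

δ = min(1, ε/11)

Let ε > 0. We seek δ > 0 with 0 < |u + 5| < δ ⇒ |u² − 25| < ε.
Factor: u² − 25 = (u + 5)(u - 5), so |u² − 25| = |u + 5|·|u - 5|.
Impose δ ≤ 1 so that |u| < 6; then |u - 5| ≤ 11.
Hence |u² − 25| ≤ 11|u + 5|, which is < ε once |u + 5| < ε/11.
Take δ = min(1, ε/11). If 0 < |u + 5| < δ then both bounds hold and |u² − 25| ≤ 11|u + 5| < 11·(ε/11) = ε.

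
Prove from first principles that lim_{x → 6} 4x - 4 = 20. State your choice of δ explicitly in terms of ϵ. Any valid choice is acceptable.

Let ϵ > 0. We need δ > 0 so that 0 < |x − 6| < δ implies |(4x - 4) − 20| < ϵ.
|(4x - 4) − 20| = |4x - 24| = 4|x − 6|.
So 4|x − 6| < ϵ exactly when |x − 6| < ϵ/4.
Choosing δ = ϵ/4 gives |(4x - 4) − 20| = 4|x − 6| < ϵ whenever |x − 6| < δ.

δ = ϵ/4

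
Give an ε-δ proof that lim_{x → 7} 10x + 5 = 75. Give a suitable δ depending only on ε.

δ = ε/10

Suppose ε > 0. We need δ > 0 so that 0 < |x − 7| < δ implies |(10x + 5) − 75| < ε.
|(10x + 5) − 75| = |10x - 70| = 10|x − 7|.
Thus it suffices that |x − 7| < ε/10.
Choosing δ = ε/10 gives |(10x + 5) − 75| = 10|x − 7| < ε whenever |x − 7| < δ.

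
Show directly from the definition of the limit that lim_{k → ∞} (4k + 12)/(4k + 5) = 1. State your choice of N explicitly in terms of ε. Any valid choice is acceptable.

Let ε > 0 be given. For k ≥ 1, |(4k + 12)/(4k + 5) − 1| = |28|/(4(4k + 5)) = 28/(4(4k + 5)).
Since 4k + 5 ≥ 4k for k ≥ 1, this is ≤ 28/(4·4k) = (7/4)/k.
So |(4k + 12)/(4k + 5) − 1| < ε whenever k > (7/4)/ε.
Take N = (7/4)/ε. If k > N then |(4k + 12)/(4k + 5) − 1| ≤ (7/4)/k < ε.

N = (7/4)/ε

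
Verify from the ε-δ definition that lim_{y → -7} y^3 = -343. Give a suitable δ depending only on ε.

δ = min(1, ε/169)

Let ε > 0 be given. We seek δ > 0 with 0 < |y + 7| < δ ⇒ |y^3 + 343| < ε.
Factor: y^3 + 343 = (y + 7)(y^2 - 7y + 49), so |y^3 + 343| = |y + 7|·|y^2 - 7y + 49|.
Restrict δ ≤ 1. Then |y + 7| < 1 gives |y| < 8, so by the triangle inequality |y^2 - 7y + 49| ≤ 8^2 + 7·8 + 49 = 169.
Hence |y^3 + 343| ≤ 169|y + 7|, which is < ε once |y + 7| < ε/169.
Take δ = min(1, ε/169). If 0 < |y + 7| < δ then both bounds hold and |y^3 + 343| ≤ 169|y + 7| < 169·(ε/169) = ε.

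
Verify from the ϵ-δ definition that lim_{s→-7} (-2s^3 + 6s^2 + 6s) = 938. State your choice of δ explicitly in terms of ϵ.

δ = min(1, ϵ/422)

Let ϵ > 0 be given. We want δ > 0 such that 0 < |s + 7| < δ implies |(-2s^3 + 6s^2 + 6s) − 938| < ϵ.
(-2s^3 + 6s^2 + 6s) − 938 = -2s^3 + 6s^2 + 6s - 938 = (s + 7)(-2s^2 + 20s - 134).
So |(-2s^3 + 6s^2 + 6s) − 938| = |s + 7|·|-2s^2 + 20s - 134|.
Assume first that |s + 7| < 1, so |s| < 8. Then |-2s^2 + 20s - 134| ≤ 2·8^2 + 20·8 + 134 = 422.
Hence |(-2s^3 + 6s^2 + 6s) − 938| ≤ 422|s + 7| < ϵ provided |s + 7| < ϵ/422.
Choosing δ = min(1, ϵ/422) ensures both conditions, hence |(-2s^3 + 6s^2 + 6s) − 938| < ϵ.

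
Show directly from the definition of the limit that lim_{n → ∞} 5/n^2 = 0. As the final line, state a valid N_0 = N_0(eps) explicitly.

N_0 = (5/eps)^{1/2}

Let eps > 0. For n ≥ 1, |5/n^2 − 0| = 5/n^2.
5/n^2 < eps ⇔ n^2 > 5/eps ⇔ n > (5/eps)^{1/2}.
Take N_0 = (5/eps)^{1/2}. Then n > N_0 implies 5/n^2 < eps.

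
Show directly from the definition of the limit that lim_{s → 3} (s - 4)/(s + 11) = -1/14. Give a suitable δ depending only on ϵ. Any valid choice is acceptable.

Let ϵ > 0. We want δ > 0 with 0 < |s − 3| < δ ⇒ |(s - 4)/(s + 11) + 1/14| < ϵ.
Combining over a common denominator, (s - 4)/(s + 11) + 1/14 = [(s - 4)·14 − (-1)·(s + 11)] / [14·(s + 11)] = 15(s − 3) / (14(s + 11)).
So |(s - 4)/(s + 11) + 1/14| = 15|s − 3| / (14·|s + 11|).
Require δ ≤ 7, so |s + 11| ≥ |14| − |s − 3| > 14 − 7 = 7.
Hence |(s - 4)/(s + 11) + 1/14| < 15|s − 3|/(14·7) = (15/98)|s − 3|, which is < ϵ once |s − 3| < (98/15)ϵ.
Take δ = min(7, (98/15)ϵ). Then 0 < |s − 3| < δ forces both bounds, so |(s - 4)/(s + 11) + 1/14| < ϵ.

δ = min(7, (98/15)ϵ)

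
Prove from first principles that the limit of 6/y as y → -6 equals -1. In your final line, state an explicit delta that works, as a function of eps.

Let eps > 0. We seek delta > 0 such that 0 < |y + 6| < delta implies |6/y + 1| < eps.
|6/y + 1| = 6·|-6 − y|/(6·|y|) = 6|y + 6|/(6|y|).
Require delta ≤ 3 so that |y| > 6 − 3 = 3, hence 6|y| > 18.
Then |6/y + 1| < 6|y + 6|/18, which is < eps when |y + 6| < 3eps.
Take delta = min(3, 3eps). Then 0 < |y + 6| < delta gives both |y + 6| < 3 and |y + 6| < 3eps, so |6/y + 1| < eps.

delta = min(3, 3eps)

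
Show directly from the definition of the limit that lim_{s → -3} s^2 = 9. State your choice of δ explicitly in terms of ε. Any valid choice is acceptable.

Let ε > 0. We seek δ > 0 with 0 < |s + 3| < δ ⇒ |s^2 − 9| < ε.
Factor: s^2 − 9 = (s + 3)(s - 3), so |s^2 − 9| = |s + 3|·|s - 3|.
Impose δ ≤ 2 so that |s| < 5; then |s - 3| ≤ 8.
Hence |s^2 − 9| ≤ 8|s + 3|, which is < ε once |s + 3| < ε/8.
Take δ = min(2, ε/8). If 0 < |s + 3| < δ then both bounds hold and |s^2 − 9| ≤ 8|s + 3| < 8·(ε/8) = ε.

δ = min(2, ε/8)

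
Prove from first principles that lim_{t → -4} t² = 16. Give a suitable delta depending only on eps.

Suppose eps > 0. We seek delta > 0 with 0 < |t + 4| < delta ⇒ |t² − 16| < eps.
Factor: t² − 16 = (t + 4)(t - 4), so |t² − 16| = |t + 4|·|t - 4|.
Restrict delta ≤ 1. Then |t + 4| < 1 gives |t| < 5, so by the triangle inequality |t - 4| ≤ 5 + 4 = 9.
Hence |t² − 16| ≤ 9|t + 4|, which is < eps once |t + 4| < eps/9.
Take delta = min(1, eps/9). If 0 < |t + 4| < delta then both bounds hold and |t² − 16| ≤ 9|t + 4| < 9·(eps/9) = eps.

delta = min(1, eps/9)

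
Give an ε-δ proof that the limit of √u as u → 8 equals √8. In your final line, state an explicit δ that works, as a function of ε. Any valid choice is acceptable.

δ = min(8, √8·ε)

Let ε > 0. We want δ > 0 such that 0 < |u − 8| < δ implies |√u − √8| < ε.
Rationalise: √u − √8 = (u − 8)/(√u + √8), so |√u − √8| = |u − 8|/(√u + √8).
Restrict δ ≤ 8 so that |u − 8| < 8 forces u > 0, and then √u + √8 > √8.
Hence |√u − √8| < |u − 8|/√8, which is < ε once |u − 8| < √8·ε.
Take δ = min(8, √8·ε). If 0 < |u − 8| < δ then u > 0 and |√u − √8| < |u − 8|/√8 < ε.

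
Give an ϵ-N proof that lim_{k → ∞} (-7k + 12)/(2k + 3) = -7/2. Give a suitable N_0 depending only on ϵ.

Suppose ϵ > 0. For k ≥ 1, |(-7k + 12)/(2k + 3) + 7/2| = |45|/(2(2k + 3)) = 45/(2(2k + 3)).
Since 2k + 3 ≥ 2k for k ≥ 1, this is ≤ 45/(2·2k) = (45/4)/k.
So |(-7k + 12)/(2k + 3) + 7/2| < ϵ whenever k > (45/4)/ϵ.
Take N_0 = (45/4)/ϵ. If k > N_0 then |(-7k + 12)/(2k + 3) + 7/2| ≤ (45/4)/k < ϵ.

N_0 = (45/4)/ϵ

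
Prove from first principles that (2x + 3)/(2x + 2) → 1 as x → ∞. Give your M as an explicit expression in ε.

Let ε > 0 be given. We seek M > 0 such that x > M implies |(2x + 3)/(2x + 2) − 1| < ε.
(2x + 3)/(2x + 2) − 1 = (2(2x + 3) − 2(2x + 2)) / (2(2x + 2)) = 2/(2(2x + 2)).
For x > 0 we have 2x + 2 > 2x, so |(2x + 3)/(2x + 2) − 1| = 2/(2(2x + 2)) < 2/(2·2x) = (1/2)/x.
Thus |(2x + 3)/(2x + 2) − 1| < ε whenever x > (1/2)/ε.
Take M = (1/2)/ε. If x > M then |(2x + 3)/(2x + 2) − 1| < (1/2)/x < ε.

M = (1/2)/ε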